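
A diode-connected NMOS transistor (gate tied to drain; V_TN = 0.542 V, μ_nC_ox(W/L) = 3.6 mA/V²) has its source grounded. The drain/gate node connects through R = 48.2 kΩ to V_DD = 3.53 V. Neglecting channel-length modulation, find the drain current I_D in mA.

I_D = 0.0583 mA

With gate tied to drain, V_GS = V_DS ≥ V_GS − V_TN, so the device is in saturation.
KCL at the drain: ½ k_n (V_GS − V_TN)² = (V_DD − V_GS)/R.
Let x = V_GS − 0.542. Then 86.8 x² + x − 2.988 = 0, giving x = 0.18 V (positive root), so V_GS = 0.722 V.
I_D = (V_DD − V_GS)/R = (3.53 − 0.722) / 48.2 = 0.0583 mA.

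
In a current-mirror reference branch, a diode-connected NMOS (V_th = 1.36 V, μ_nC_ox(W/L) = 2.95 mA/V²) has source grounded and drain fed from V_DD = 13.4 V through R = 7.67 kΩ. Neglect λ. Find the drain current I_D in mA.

I_D = 1.44 mA

With gate tied to drain, V_GS = V_DS ≥ V_GS − V_th, so the device is in saturation.
KCL at the drain: ½ k_n (V_GS − V_th)² = (V_DD − V_GS)/R.
Let x = V_GS − 1.36. Then 11.3 x² + x − 12.04 = 0, giving x = 0.988 V (positive root), so V_GS = 2.35 V.
I_D = (V_DD − V_GS)/R = (13.4 − 2.35) / 7.67 = 1.44 mA.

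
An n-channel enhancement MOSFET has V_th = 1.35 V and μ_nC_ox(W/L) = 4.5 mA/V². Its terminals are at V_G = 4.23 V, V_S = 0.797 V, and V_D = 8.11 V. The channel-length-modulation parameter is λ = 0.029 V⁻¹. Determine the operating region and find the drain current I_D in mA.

V_GS = V_G − V_S = 4.23 − 0.797 = 3.43 V; V_DS = V_D − V_S = 8.11 − 0.797 = 7.31 V.
V_ov = V_GS − V_th = 3.43 − 1.35 = 2.08 V.
Since V_DS = 7.31 V ≥ V_ov = 2.08 V, the device is in saturation.
I_D = ½ k_n V_ov² (1 + λ V_DS) = 0.5 × 4.5 × 2.08² × (1 + 0.029 × 7.31) = 11.8 mA.

Saturation; I_D = 11.8 mA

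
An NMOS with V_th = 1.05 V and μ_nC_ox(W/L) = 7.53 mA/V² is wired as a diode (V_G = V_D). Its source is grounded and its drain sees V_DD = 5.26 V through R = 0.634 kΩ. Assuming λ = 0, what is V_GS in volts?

V_GS = 2.18 V

With gate tied to drain, V_GS = V_DS ≥ V_GS − V_th, so the device is in saturation.
KCL at the drain: ½ k_n (V_GS − V_th)² = (V_DD − V_GS)/R.
Let x = V_GS − 1.05. Then 2.39 x² + x − 4.21 = 0, giving x = 1.13 V (positive root), so V_GS = 2.18 V.
I_D = (V_DD − V_GS)/R = (5.26 − 2.18) / 0.634 = 4.85 mA.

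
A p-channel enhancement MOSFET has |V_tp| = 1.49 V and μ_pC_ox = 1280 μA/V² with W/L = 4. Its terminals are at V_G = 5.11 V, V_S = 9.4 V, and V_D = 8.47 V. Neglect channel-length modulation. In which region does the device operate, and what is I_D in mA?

Triode; I_D = 11.1 mA

V_SG = V_S − V_G = 9.4 − 5.11 = 4.29 V; V_SD = V_S − V_D = 9.4 − 8.47 = 0.93 V.
k_p = μ_pC_ox · (W/L) = 5.12 mA/V².
V_ov = V_SG − |V_tp| = 4.29 − 1.49 = 2.8 V.
Since V_SD = 0.93 V < V_ov = 2.8 V, the device is in the triode region.
I_D = k_p [V_ov · V_SD − ½ V_SD²] = 5.12 × [2.8 × 0.93 − 0.5 × 0.93²] = 11.1 mA.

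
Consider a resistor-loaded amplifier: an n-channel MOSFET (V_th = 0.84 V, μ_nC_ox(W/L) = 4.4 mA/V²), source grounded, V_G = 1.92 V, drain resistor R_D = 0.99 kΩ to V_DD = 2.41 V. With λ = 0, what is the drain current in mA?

V_GS = V_G = 1.92 V, so V_ov = 1.92 − 0.84 = 1.08 V.
Assume saturation: I_D = ½ k_n V_ov² = 0.5 × 4.4 × 1.08² = 2.57 mA, giving V_DS = V_DD − I_D R_D = 2.41 − 2.57 × 0.99 = -0.13 V.
But -0.13 V < V_ov = 1.08 V, so the device is actually in triode.
In triode I_D = k_n[V_ov V_DS − ½ V_DS²] and I_D = (V_DD − V_DS)/R_D. Equating: 2.18 V_DS² − 5.704 V_DS + 2.41 = 0, giving V_DS = 0.53 V (the root below V_ov).
I_D = (2.41 − 0.53) / 0.99 = 1.9 mA.

I_D = 1.90 mA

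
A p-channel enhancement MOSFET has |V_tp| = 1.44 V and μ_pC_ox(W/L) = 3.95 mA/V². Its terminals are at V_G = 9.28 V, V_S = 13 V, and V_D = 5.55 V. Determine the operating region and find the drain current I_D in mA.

Saturation; I_D = 10.3 mA

V_SG = V_S − V_G = 13 − 9.28 = 3.72 V; V_SD = V_S − V_D = 13 − 5.55 = 7.45 V.
V_ov = V_SG − |V_tp| = 3.72 − 1.44 = 2.28 V.
Since V_SD = 7.45 V ≥ V_ov = 2.28 V, the device is in saturation.
I_D = ½ k_p V_ov² = 0.5 × 3.95 × 2.28² = 10.3 mA.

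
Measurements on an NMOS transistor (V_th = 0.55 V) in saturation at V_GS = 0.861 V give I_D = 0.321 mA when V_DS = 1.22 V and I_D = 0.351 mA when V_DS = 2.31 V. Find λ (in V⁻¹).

λ = 0.0958 V⁻¹

With V_GS fixed, I_D ∝ (1 + λ V_DS) in saturation, so I_D2/I_D1 = (1 + λ V_DS2)/(1 + λ V_DS1).
0.351/0.321 = 1.093 = (1 + 2.31 λ)/(1 + 1.22 λ).
Solving: λ (I_D1 V_DS2 − I_D2 V_DS1) = I_D2 − I_D1, so λ = (0.351 − 0.321) / (0.321 × 2.31 − 0.351 × 1.22) = 0.03 / 0.313 = 0.0958 V⁻¹.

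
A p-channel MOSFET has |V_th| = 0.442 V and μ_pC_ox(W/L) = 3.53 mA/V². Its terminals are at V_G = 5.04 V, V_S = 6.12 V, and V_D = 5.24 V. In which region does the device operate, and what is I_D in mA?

V_SG = V_S − V_G = 6.12 − 5.04 = 1.08 V; V_SD = V_S − V_D = 6.12 − 5.24 = 0.88 V.
V_ov = V_SG − |V_th| = 1.08 − 0.442 = 0.638 V.
Since V_SD = 0.88 V ≥ V_ov = 0.638 V, the device is in saturation.
I_D = ½ k_p V_ov² = 0.5 × 3.53 × 0.638² = 0.718 mA.

Saturation; I_D = 0.718 mA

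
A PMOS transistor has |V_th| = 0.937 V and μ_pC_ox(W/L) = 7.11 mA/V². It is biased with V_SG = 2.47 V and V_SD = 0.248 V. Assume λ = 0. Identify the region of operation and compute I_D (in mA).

V_ov = V_SG − |V_th| = 2.47 − 0.937 = 1.53 V.
Since V_SD = 0.248 V < V_ov = 1.53 V, the device is in the triode region.
I_D = k_p [V_ov · V_SD − ½ V_SD²] = 7.11 × [1.53 × 0.248 − 0.5 × 0.248²] = 2.48 mA.

Triode; I_D = 2.48 mA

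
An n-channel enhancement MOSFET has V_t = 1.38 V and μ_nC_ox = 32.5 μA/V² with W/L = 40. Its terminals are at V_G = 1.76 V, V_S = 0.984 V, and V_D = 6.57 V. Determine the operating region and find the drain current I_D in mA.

Cutoff; I_D = 0 mA

V_GS = V_G − V_S = 1.76 − 0.984 = 0.776 V; V_DS = V_D − V_S = 6.57 − 0.984 = 5.59 V.
V_GS = 0.776 V < V_t = 1.38 V, so the transistor is in cutoff.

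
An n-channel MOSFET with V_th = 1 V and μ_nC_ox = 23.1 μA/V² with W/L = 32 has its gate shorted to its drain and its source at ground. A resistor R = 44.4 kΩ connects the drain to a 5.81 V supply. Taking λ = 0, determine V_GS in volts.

V_GS = 1.51 V

With gate tied to drain, V_GS = V_DS ≥ V_GS − V_th, so the device is in saturation.
k_n = μ_nC_ox · (W/L) = 0.7392 mA/V².
KCL at the drain: ½ k_n (V_GS − V_th)² = (V_DD − V_GS)/R.
Let x = V_GS − 1. Then 16.4 x² + x − 4.81 = 0, giving x = 0.512 V (positive root), so V_GS = 1.51 V.
I_D = (V_DD − V_GS)/R = (5.81 − 1.51) / 44.4 = 0.0968 mA.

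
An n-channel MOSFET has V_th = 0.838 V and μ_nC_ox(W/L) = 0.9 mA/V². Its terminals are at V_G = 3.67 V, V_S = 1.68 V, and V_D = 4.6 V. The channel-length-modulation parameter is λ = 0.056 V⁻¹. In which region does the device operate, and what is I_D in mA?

Saturation; I_D = 0.695 mA

V_GS = V_G − V_S = 3.67 − 1.68 = 1.99 V; V_DS = V_D − V_S = 4.6 − 1.68 = 2.92 V.
V_ov = V_GS − V_th = 1.99 − 0.838 = 1.15 V.
Since V_DS = 2.92 V ≥ V_ov = 1.15 V, the device is in saturation.
I_D = ½ k_n V_ov² (1 + λ V_DS) = 0.5 × 0.9 × 1.15² × (1 + 0.056 × 2.92) = 0.695 mA.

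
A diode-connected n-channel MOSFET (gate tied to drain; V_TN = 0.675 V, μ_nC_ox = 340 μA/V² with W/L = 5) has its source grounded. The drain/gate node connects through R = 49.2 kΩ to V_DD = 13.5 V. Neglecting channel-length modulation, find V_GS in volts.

V_GS = 1.22 V

With gate tied to drain, V_GS = V_DS ≥ V_GS − V_TN, so the device is in saturation.
k_n = μ_nC_ox · (W/L) = 1.7 mA/V².
KCL at the drain: ½ k_n (V_GS − V_TN)² = (V_DD − V_GS)/R.
Let x = V_GS − 0.675. Then 41.8 x² + x − 12.82 = 0, giving x = 0.542 V (positive root), so V_GS = 1.22 V.
I_D = (V_DD − V_GS)/R = (13.5 − 1.22) / 49.2 = 0.25 mA.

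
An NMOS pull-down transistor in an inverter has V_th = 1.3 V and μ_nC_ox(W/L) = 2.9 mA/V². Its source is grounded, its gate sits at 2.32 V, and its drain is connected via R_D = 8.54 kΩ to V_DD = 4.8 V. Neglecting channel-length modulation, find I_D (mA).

V_GS = V_G = 2.32 V, so V_ov = 2.32 − 1.3 = 1.02 V.
Assume saturation: I_D = ½ k_n V_ov² = 0.5 × 2.9 × 1.02² = 1.51 mA, giving V_DS = V_DD − I_D R_D = 4.8 − 1.51 × 8.54 = -8.08 V.
But -8.08 V < V_ov = 1.02 V, so the device is actually in triode.
In triode I_D = k_n[V_ov V_DS − ½ V_DS²] and I_D = (V_DD − V_DS)/R_D. Equating: 12.4 V_DS² − 26.26 V_DS + 4.8 = 0, giving V_DS = 0.202 V (the root below V_ov).
I_D = (4.8 − 0.202) / 8.54 = 0.538 mA.

I_D = 0.538 mA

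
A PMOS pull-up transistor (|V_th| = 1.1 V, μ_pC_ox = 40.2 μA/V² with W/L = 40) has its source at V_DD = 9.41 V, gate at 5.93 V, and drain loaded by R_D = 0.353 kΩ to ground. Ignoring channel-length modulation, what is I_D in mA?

V_SG = V_DD − V_G = 9.41 − 5.93 = 3.48 V, so V_ov = 3.48 − 1.1 = 2.38 V.
k_p = μ_pC_ox · (W/L) = 1.608 mA/V².
Assume saturation: I_D = ½ k_p V_ov² = 0.5 × 1.608 × 2.38² = 4.55 mA, giving V_SD = V_DD − I_D R_D = 9.41 − 4.55 × 0.353 = 7.8 V.
V_SD = 7.8 V ≥ V_ov = 2.38 V, confirming saturation.

I_D = 4.55 mA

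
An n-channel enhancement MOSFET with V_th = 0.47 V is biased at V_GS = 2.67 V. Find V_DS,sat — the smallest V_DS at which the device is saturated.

The boundary between triode and saturation is V_DS = V_GS − V_th = V_ov.
V_ov = 2.67 − 0.47 = 2.2 V.

V_DS,sat = 2.20 V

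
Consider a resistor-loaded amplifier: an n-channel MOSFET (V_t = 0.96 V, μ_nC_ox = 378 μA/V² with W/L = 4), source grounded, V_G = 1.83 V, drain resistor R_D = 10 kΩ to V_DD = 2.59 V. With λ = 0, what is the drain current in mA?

V_GS = V_G = 1.83 V, so V_ov = 1.83 − 0.96 = 0.87 V.
k_n = μ_nC_ox · (W/L) = 1.512 mA/V².
Assume saturation: I_D = ½ k_n V_ov² = 0.5 × 1.512 × 0.87² = 0.572 mA, giving V_DS = V_DD − I_D R_D = 2.59 − 0.572 × 10 = -3.13 V.
But -3.13 V < V_ov = 0.87 V, so the device is actually in triode.
In triode I_D = k_n[V_ov V_DS − ½ V_DS²] and I_D = (V_DD − V_DS)/R_D. Equating: 7.56 V_DS² − 14.15 V_DS + 2.59 = 0, giving V_DS = 0.206 V (the root below V_ov).
I_D = (2.59 − 0.206) / 10 = 0.238 mA.

I_D = 0.238 mA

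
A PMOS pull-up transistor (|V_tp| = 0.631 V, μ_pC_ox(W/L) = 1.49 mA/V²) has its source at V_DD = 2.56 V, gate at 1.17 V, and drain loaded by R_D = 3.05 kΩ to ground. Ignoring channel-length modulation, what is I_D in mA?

I_D = 0.429 mA

V_SG = V_DD − V_G = 2.56 − 1.17 = 1.39 V, so V_ov = 1.39 − 0.631 = 0.759 V.
Assume saturation: I_D = ½ k_p V_ov² = 0.5 × 1.49 × 0.759² = 0.429 mA, giving V_SD = V_DD − I_D R_D = 2.56 − 0.429 × 3.05 = 1.25 V.
V_SD = 1.25 V ≥ V_ov = 0.759 V, confirming saturation.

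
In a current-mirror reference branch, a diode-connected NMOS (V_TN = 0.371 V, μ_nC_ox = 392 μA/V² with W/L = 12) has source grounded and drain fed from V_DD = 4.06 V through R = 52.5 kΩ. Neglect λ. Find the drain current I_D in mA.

With gate tied to drain, V_GS = V_DS ≥ V_GS − V_TN, so the device is in saturation.
k_n = μ_nC_ox · (W/L) = 4.704 mA/V².
KCL at the drain: ½ k_n (V_GS − V_TN)² = (V_DD − V_GS)/R.
Let x = V_GS − 0.371. Then 123 x² + x − 3.689 = 0, giving x = 0.169 V (positive root), so V_GS = 0.54 V.
I_D = (V_DD − V_GS)/R = (4.06 − 0.54) / 52.5 = 0.0671 mA.

I_D = 0.0671 mA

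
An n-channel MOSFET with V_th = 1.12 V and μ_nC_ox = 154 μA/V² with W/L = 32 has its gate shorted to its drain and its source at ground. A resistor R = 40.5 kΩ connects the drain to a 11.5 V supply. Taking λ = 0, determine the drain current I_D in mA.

With gate tied to drain, V_GS = V_DS ≥ V_GS − V_th, so the device is in saturation.
k_n = μ_nC_ox · (W/L) = 4.928 mA/V².
KCL at the drain: ½ k_n (V_GS − V_th)² = (V_DD − V_GS)/R.
Let x = V_GS − 1.12. Then 99.8 x² + x − 10.38 = 0, giving x = 0.318 V (positive root), so V_GS = 1.44 V.
I_D = (V_DD − V_GS)/R = (11.5 − 1.44) / 40.5 = 0.248 mA.

I_D = 0.248 mA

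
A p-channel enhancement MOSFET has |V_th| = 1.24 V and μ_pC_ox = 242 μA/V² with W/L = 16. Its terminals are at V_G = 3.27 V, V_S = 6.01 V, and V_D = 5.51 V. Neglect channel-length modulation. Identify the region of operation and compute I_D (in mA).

Triode; I_D = 2.42 mA

V_SG = V_S − V_G = 6.01 − 3.27 = 2.74 V; V_SD = V_S − V_D = 6.01 − 5.51 = 0.5 V.
k_p = μ_pC_ox · (W/L) = 3.872 mA/V².
V_ov = V_SG − |V_th| = 2.74 − 1.24 = 1.5 V.
Since V_SD = 0.5 V < V_ov = 1.5 V, the device is in the triode region.
I_D = k_p [V_ov · V_SD − ½ V_SD²] = 3.872 × [1.5 × 0.5 − 0.5 × 0.5²] = 2.42 mA.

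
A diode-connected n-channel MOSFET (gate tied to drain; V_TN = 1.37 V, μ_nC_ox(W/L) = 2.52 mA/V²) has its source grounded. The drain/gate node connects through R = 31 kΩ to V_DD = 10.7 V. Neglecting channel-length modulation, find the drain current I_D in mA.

I_D = 0.286 mA

With gate tied to drain, V_GS = V_DS ≥ V_GS − V_TN, so the device is in saturation.
KCL at the drain: ½ k_n (V_GS − V_TN)² = (V_DD − V_GS)/R.
Let x = V_GS − 1.37. Then 39.1 x² + x − 9.33 = 0, giving x = 0.476 V (positive root), so V_GS = 1.85 V.
I_D = (V_DD − V_GS)/R = (10.7 − 1.85) / 31 = 0.286 mA.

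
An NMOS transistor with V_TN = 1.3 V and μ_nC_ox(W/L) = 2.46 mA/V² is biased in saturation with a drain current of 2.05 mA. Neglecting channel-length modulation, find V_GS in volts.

In saturation I_D = ½ k_n (V_GS − V_TN)², so V_GS − V_TN = √(2 I_D / k_n) = √(2 × 2.05 / 2.46) = 1.29 V.
V_GS = 1.3 + 1.29 = 2.59 V.

V_GS = 2.59 V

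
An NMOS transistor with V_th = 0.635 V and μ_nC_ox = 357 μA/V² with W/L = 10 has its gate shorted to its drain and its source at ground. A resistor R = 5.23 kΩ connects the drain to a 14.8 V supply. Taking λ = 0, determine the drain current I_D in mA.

I_D = 2.48 mA

With gate tied to drain, V_GS = V_DS ≥ V_GS − V_th, so the device is in saturation.
k_n = μ_nC_ox · (W/L) = 3.57 mA/V².
KCL at the drain: ½ k_n (V_GS − V_th)² = (V_DD − V_GS)/R.
Let x = V_GS − 0.635. Then 9.34 x² + x − 14.17 = 0, giving x = 1.18 V (positive root), so V_GS = 1.81 V.
I_D = (V_DD − V_GS)/R = (14.8 − 1.81) / 5.23 = 2.48 mA.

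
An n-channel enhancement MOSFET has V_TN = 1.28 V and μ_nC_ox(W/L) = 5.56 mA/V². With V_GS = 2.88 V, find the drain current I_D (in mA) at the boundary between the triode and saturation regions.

I_D = 7.12 mA

At the boundary V_DS = V_ov = V_GS − V_TN = 2.88 − 1.28 = 1.6 V.
I_D = ½ k_n V_ov² = 0.5 × 5.56 × 1.6² = 7.12 mA.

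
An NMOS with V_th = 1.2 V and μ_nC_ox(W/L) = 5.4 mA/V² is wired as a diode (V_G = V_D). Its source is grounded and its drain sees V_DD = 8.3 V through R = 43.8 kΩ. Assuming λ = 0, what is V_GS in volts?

V_GS = 1.44 V

With gate tied to drain, V_GS = V_DS ≥ V_GS − V_th, so the device is in saturation.
KCL at the drain: ½ k_n (V_GS − V_th)² = (V_DD − V_GS)/R.
Let x = V_GS − 1.2. Then 118 x² + x − 7.1 = 0, giving x = 0.241 V (positive root), so V_GS = 1.44 V.
I_D = (V_DD − V_GS)/R = (8.3 − 1.44) / 43.8 = 0.157 mA.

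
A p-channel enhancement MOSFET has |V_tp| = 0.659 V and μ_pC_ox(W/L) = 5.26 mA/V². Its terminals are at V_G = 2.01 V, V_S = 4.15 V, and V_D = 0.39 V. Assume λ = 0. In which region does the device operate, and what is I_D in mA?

V_SG = V_S − V_G = 4.15 − 2.01 = 2.14 V; V_SD = V_S − V_D = 4.15 − 0.39 = 3.76 V.
V_ov = V_SG − |V_tp| = 2.14 − 0.659 = 1.48 V.
Since V_SD = 3.76 V ≥ V_ov = 1.48 V, the device is in saturation.
I_D = ½ k_p V_ov² = 0.5 × 5.26 × 1.48² = 5.77 mA.

Saturation; I_D = 5.77 mA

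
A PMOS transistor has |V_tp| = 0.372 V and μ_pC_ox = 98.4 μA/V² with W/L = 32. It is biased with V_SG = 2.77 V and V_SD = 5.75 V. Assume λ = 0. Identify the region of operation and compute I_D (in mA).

k_p = μ_pC_ox · (W/L) = 3.149 mA/V².
V_ov = V_SG − |V_tp| = 2.77 − 0.372 = 2.4 V.
Since V_SD = 5.75 V ≥ V_ov = 2.4 V, the device is in saturation.
I_D = ½ k_p V_ov² = 0.5 × 3.149 × 2.4² = 9.05 mA.

Saturation; I_D = 9.05 mA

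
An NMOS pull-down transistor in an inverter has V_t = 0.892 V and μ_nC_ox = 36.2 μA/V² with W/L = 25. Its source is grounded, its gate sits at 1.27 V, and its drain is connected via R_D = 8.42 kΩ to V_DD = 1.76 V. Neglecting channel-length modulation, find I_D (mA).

V_GS = V_G = 1.27 V, so V_ov = 1.27 − 0.892 = 0.378 V.
k_n = μ_nC_ox · (W/L) = 0.905 mA/V².
Assume saturation: I_D = ½ k_n V_ov² = 0.5 × 0.905 × 0.378² = 0.0647 mA, giving V_DS = V_DD − I_D R_D = 1.76 − 0.0647 × 8.42 = 1.22 V.
V_DS = 1.22 V ≥ V_ov = 0.378 V, confirming saturation.

I_D = 0.0647 mA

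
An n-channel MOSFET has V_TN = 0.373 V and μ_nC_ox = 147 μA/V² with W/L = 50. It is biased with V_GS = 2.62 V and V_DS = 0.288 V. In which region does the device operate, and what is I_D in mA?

k_n = μ_nC_ox · (W/L) = 7.35 mA/V².
V_ov = V_GS − V_TN = 2.62 − 0.373 = 2.25 V.
Since V_DS = 0.288 V < V_ov = 2.25 V, the device is in the triode region.
I_D = k_n [V_ov · V_DS − ½ V_DS²] = 7.35 × [2.25 × 0.288 − 0.5 × 0.288²] = 4.45 mA.

Triode; I_D = 4.45 mA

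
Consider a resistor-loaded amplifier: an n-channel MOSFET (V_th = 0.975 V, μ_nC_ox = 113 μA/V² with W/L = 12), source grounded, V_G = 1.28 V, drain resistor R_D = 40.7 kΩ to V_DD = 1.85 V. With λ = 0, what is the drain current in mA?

V_GS = V_G = 1.28 V, so V_ov = 1.28 − 0.975 = 0.305 V.
k_n = μ_nC_ox · (W/L) = 1.356 mA/V².
Assume saturation: I_D = ½ k_n V_ov² = 0.5 × 1.356 × 0.305² = 0.0631 mA, giving V_DS = V_DD − I_D R_D = 1.85 − 0.0631 × 40.7 = -0.717 V.
But -0.717 V < V_ov = 0.305 V, so the device is actually in triode.
In triode I_D = k_n[V_ov V_DS − ½ V_DS²] and I_D = (V_DD − V_DS)/R_D. Equating: 27.6 V_DS² − 17.83 V_DS + 1.85 = 0, giving V_DS = 0.13 V (the root below V_ov).
I_D = (1.85 − 0.13) / 40.7 = 0.0423 mA.

I_D = 0.0423 mA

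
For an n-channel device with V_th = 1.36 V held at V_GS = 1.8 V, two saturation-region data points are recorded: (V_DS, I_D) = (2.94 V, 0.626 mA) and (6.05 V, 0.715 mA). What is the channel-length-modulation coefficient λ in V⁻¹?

λ = 0.0528 V⁻¹

With V_GS fixed, I_D ∝ (1 + λ V_DS) in saturation, so I_D2/I_D1 = (1 + λ V_DS2)/(1 + λ V_DS1).
0.715/0.626 = 1.142 = (1 + 6.05 λ)/(1 + 2.94 λ).
Solving: λ (I_D1 V_DS2 − I_D2 V_DS1) = I_D2 − I_D1, so λ = (0.715 − 0.626) / (0.626 × 6.05 − 0.715 × 2.94) = 0.089 / 1.69 = 0.0528 V⁻¹.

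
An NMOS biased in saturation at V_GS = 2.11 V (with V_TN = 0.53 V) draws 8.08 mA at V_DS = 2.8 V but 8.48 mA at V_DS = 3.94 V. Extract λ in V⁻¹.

λ = 0.0494 V⁻¹

With V_GS fixed, I_D ∝ (1 + λ V_DS) in saturation, so I_D2/I_D1 = (1 + λ V_DS2)/(1 + λ V_DS1).
8.48/8.08 = 1.05 = (1 + 3.94 λ)/(1 + 2.8 λ).
Solving: λ (I_D1 V_DS2 − I_D2 V_DS1) = I_D2 − I_D1, so λ = (8.48 − 8.08) / (8.08 × 3.94 − 8.48 × 2.8) = 0.4 / 8.09 = 0.0494 V⁻¹.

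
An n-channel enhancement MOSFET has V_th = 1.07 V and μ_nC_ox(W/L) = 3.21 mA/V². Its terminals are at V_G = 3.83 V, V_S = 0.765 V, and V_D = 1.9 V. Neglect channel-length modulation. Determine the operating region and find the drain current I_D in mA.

V_GS = V_G − V_S = 3.83 − 0.765 = 3.06 V; V_DS = V_D − V_S = 1.9 − 0.765 = 1.13 V.
V_ov = V_GS − V_th = 3.06 − 1.07 = 1.99 V.
Since V_DS = 1.13 V < V_ov = 1.99 V, the device is in the triode region.
I_D = k_n [V_ov · V_DS − ½ V_DS²] = 3.21 × [1.99 × 1.13 − 0.5 × 1.13²] = 5.2 mA.

Triode; I_D = 5.20 mA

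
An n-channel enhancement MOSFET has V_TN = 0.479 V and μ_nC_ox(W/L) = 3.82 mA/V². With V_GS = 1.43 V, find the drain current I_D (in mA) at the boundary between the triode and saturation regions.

At the boundary V_DS = V_ov = V_GS − V_TN = 1.43 − 0.479 = 0.951 V.
I_D = ½ k_n V_ov² = 0.5 × 3.82 × 0.951² = 1.73 mA.

I_D = 1.73 mA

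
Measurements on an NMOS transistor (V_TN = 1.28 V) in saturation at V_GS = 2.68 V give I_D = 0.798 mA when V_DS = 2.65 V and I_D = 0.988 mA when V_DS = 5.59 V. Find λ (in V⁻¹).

With V_GS fixed, I_D ∝ (1 + λ V_DS) in saturation, so I_D2/I_D1 = (1 + λ V_DS2)/(1 + λ V_DS1).
0.988/0.798 = 1.238 = (1 + 5.59 λ)/(1 + 2.65 λ).
Solving: λ (I_D1 V_DS2 − I_D2 V_DS1) = I_D2 − I_D1, so λ = (0.988 − 0.798) / (0.798 × 5.59 − 0.988 × 2.65) = 0.19 / 1.84 = 0.103 V⁻¹.

λ = 0.103 V⁻¹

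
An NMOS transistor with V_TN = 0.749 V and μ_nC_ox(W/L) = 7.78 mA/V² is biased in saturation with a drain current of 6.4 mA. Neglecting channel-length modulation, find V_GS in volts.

V_GS = 2.03 V

In saturation I_D = ½ k_n (V_GS − V_TN)², so V_GS − V_TN = √(2 I_D / k_n) = √(2 × 6.4 / 7.78) = 1.28 V.
V_GS = 0.749 + 1.28 = 2.03 V.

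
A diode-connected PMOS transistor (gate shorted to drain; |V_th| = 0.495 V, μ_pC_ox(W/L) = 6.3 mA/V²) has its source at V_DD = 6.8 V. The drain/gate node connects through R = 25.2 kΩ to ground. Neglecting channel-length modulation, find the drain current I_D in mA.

I_D = 0.239 mA

With gate tied to drain, V_SG = V_SD ≥ V_SG − |V_th|, so the device is in saturation.
KCL at the drain: ½ k_p (V_SG − |V_th|)² = (V_DD − V_SG)/R.
Let x = V_SG − 0.495. Then 79.4 x² + x − 6.305 = 0, giving x = 0.276 V (positive root), so V_SG = 0.771 V.
I_D = (V_DD − V_SG)/R = (6.8 − 0.771) / 25.2 = 0.239 mA.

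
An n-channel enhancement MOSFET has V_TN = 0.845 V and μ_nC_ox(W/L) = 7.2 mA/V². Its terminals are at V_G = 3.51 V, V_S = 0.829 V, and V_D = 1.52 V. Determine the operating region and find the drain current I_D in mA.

V_GS = V_G − V_S = 3.51 − 0.829 = 2.68 V; V_DS = V_D − V_S = 1.52 − 0.829 = 0.691 V.
V_ov = V_GS − V_TN = 2.68 − 0.845 = 1.84 V.
Since V_DS = 0.691 V < V_ov = 1.84 V, the device is in the triode region.
I_D = k_n [V_ov · V_DS − ½ V_DS²] = 7.2 × [1.84 × 0.691 − 0.5 × 0.691²] = 7.42 mA.

Triode; I_D = 7.42 mA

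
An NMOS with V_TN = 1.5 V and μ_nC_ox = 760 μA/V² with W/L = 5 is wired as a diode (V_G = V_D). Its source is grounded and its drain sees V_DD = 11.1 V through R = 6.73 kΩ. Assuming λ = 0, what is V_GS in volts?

V_GS = 2.33 V

With gate tied to drain, V_GS = V_DS ≥ V_GS − V_TN, so the device is in saturation.
k_n = μ_nC_ox · (W/L) = 3.8 mA/V².
KCL at the drain: ½ k_n (V_GS − V_TN)² = (V_DD − V_GS)/R.
Let x = V_GS − 1.5. Then 12.8 x² + x − 9.6 = 0, giving x = 0.828 V (positive root), so V_GS = 2.33 V.
I_D = (V_DD − V_GS)/R = (11.1 − 2.33) / 6.73 = 1.3 mA.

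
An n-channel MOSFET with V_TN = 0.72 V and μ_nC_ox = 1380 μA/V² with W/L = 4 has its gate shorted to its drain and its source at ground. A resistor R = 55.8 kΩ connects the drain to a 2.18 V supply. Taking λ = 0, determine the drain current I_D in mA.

With gate tied to drain, V_GS = V_DS ≥ V_GS − V_TN, so the device is in saturation.
k_n = μ_nC_ox · (W/L) = 5.52 mA/V².
KCL at the drain: ½ k_n (V_GS − V_TN)² = (V_DD − V_GS)/R.
Let x = V_GS − 0.72. Then 154 x² + x − 1.46 = 0, giving x = 0.0942 V (positive root), so V_GS = 0.814 V.
I_D = (V_DD − V_GS)/R = (2.18 − 0.814) / 55.8 = 0.0245 mA.

I_D = 0.0245 mA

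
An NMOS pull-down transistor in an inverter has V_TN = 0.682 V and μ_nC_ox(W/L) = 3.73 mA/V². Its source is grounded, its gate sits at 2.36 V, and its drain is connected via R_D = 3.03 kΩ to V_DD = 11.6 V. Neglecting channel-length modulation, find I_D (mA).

V_GS = V_G = 2.36 V, so V_ov = 2.36 − 0.682 = 1.68 V.
Assume saturation: I_D = ½ k_n V_ov² = 0.5 × 3.73 × 1.68² = 5.25 mA, giving V_DS = V_DD − I_D R_D = 11.6 − 5.25 × 3.03 = -4.31 V.
But -4.31 V < V_ov = 1.68 V, so the device is actually in triode.
In triode I_D = k_n[V_ov V_DS − ½ V_DS²] and I_D = (V_DD − V_DS)/R_D. Equating: 5.65 V_DS² − 19.96 V_DS + 11.6 = 0, giving V_DS = 0.733 V (the root below V_ov).
I_D = (11.6 − 0.733) / 3.03 = 3.59 mA.

I_D = 3.59 mA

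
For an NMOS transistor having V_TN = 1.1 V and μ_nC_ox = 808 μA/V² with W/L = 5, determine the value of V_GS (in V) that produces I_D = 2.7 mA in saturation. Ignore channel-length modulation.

k_n = μ_nC_ox · (W/L) = 4.04 mA/V².
In saturation I_D = ½ k_n (V_GS − V_TN)², so V_GS − V_TN = √(2 I_D / k_n) = √(2 × 2.7 / 4.04) = 1.16 V.
V_GS = 1.1 + 1.16 = 2.26 V.

V_GS = 2.26 V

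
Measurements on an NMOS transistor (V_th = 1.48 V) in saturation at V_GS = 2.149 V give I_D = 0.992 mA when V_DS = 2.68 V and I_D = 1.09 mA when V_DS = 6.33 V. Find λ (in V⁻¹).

λ = 0.0292 V⁻¹

With V_GS fixed, I_D ∝ (1 + λ V_DS) in saturation, so I_D2/I_D1 = (1 + λ V_DS2)/(1 + λ V_DS1).
1.09/0.992 = 1.099 = (1 + 6.33 λ)/(1 + 2.68 λ).
Solving: λ (I_D1 V_DS2 − I_D2 V_DS1) = I_D2 − I_D1, so λ = (1.09 − 0.992) / (0.992 × 6.33 − 1.09 × 2.68) = 0.098 / 3.36 = 0.0292 V⁻¹.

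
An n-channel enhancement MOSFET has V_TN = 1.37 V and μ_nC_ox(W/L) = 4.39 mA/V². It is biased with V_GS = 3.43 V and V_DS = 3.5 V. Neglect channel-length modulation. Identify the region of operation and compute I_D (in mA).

Saturation; I_D = 9.31 mA

V_ov = V_GS − V_TN = 3.43 − 1.37 = 2.06 V.
Since V_DS = 3.5 V ≥ V_ov = 2.06 V, the device is in saturation.
I_D = ½ k_n V_ov² = 0.5 × 4.39 × 2.06² = 9.31 mA.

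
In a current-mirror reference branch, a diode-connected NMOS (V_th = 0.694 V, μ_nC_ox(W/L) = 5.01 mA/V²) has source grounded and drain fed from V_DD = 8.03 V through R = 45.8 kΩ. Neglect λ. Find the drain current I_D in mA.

With gate tied to drain, V_GS = V_DS ≥ V_GS − V_th, so the device is in saturation.
KCL at the drain: ½ k_n (V_GS − V_th)² = (V_DD − V_GS)/R.
Let x = V_GS − 0.694. Then 115 x² + x − 7.336 = 0, giving x = 0.249 V (positive root), so V_GS = 0.943 V.
I_D = (V_DD − V_GS)/R = (8.03 − 0.943) / 45.8 = 0.155 mA.

I_D = 0.155 mA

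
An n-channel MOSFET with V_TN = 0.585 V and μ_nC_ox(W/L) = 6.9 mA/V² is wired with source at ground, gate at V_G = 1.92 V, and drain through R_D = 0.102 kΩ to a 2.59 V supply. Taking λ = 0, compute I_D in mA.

V_GS = V_G = 1.92 V, so V_ov = 1.92 − 0.585 = 1.33 V.
Assume saturation: I_D = ½ k_n V_ov² = 0.5 × 6.9 × 1.33² = 6.15 mA, giving V_DS = V_DD − I_D R_D = 2.59 − 6.15 × 0.102 = 1.96 V.
V_DS = 1.96 V ≥ V_ov = 1.33 V, confirming saturation.

I_D = 6.15 mA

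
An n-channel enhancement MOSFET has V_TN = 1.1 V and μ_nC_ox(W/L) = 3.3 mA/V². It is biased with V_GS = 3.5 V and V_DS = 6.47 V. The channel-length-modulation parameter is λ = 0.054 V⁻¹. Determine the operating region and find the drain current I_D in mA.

Saturation; I_D = 12.8 mA

V_ov = V_GS − V_TN = 3.5 − 1.1 = 2.4 V.
Since V_DS = 6.47 V ≥ V_ov = 2.4 V, the device is in saturation.
I_D = ½ k_n V_ov² (1 + λ V_DS) = 0.5 × 3.3 × 2.4² × (1 + 0.054 × 6.47) = 12.8 mA.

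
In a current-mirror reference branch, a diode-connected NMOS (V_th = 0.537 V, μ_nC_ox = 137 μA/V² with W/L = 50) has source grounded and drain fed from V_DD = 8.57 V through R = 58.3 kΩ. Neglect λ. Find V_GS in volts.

V_GS = 0.735 V

With gate tied to drain, V_GS = V_DS ≥ V_GS − V_th, so the device is in saturation.
k_n = μ_nC_ox · (W/L) = 6.85 mA/V².
KCL at the drain: ½ k_n (V_GS − V_th)² = (V_DD − V_GS)/R.
Let x = V_GS − 0.537. Then 200 x² + x − 8.033 = 0, giving x = 0.198 V (positive root), so V_GS = 0.735 V.
I_D = (V_DD − V_GS)/R = (8.57 − 0.735) / 58.3 = 0.134 mA.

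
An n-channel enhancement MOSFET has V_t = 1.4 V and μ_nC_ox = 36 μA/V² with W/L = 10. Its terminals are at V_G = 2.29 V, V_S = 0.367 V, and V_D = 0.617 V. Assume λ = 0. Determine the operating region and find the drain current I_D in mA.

Triode; I_D = 0.0358 mA

V_GS = V_G − V_S = 2.29 − 0.367 = 1.92 V; V_DS = V_D − V_S = 0.617 − 0.367 = 0.25 V.
k_n = μ_nC_ox · (W/L) = 0.36 mA/V².
V_ov = V_GS − V_t = 1.92 − 1.4 = 0.523 V.
Since V_DS = 0.25 V < V_ov = 0.523 V, the device is in the triode region.
I_D = k_n [V_ov · V_DS − ½ V_DS²] = 0.36 × [0.523 × 0.25 − 0.5 × 0.25²] = 0.0358 mA.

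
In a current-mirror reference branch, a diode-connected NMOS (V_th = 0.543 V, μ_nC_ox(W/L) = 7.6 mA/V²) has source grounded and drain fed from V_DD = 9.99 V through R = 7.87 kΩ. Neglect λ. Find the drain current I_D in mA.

With gate tied to drain, V_GS = V_DS ≥ V_GS − V_th, so the device is in saturation.
KCL at the drain: ½ k_n (V_GS − V_th)² = (V_DD − V_GS)/R.
Let x = V_GS − 0.543. Then 29.9 x² + x − 9.447 = 0, giving x = 0.546 V (positive root), so V_GS = 1.09 V.
I_D = (V_DD − V_GS)/R = (9.99 − 1.09) / 7.87 = 1.13 mA.

I_D = 1.13 mA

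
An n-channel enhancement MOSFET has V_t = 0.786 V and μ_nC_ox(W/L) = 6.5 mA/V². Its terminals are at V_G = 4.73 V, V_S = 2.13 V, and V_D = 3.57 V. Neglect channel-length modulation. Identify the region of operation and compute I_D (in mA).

Triode; I_D = 10.2 mA

V_GS = V_G − V_S = 4.73 − 2.13 = 2.6 V; V_DS = V_D − V_S = 3.57 − 2.13 = 1.44 V.
V_ov = V_GS − V_t = 2.6 − 0.786 = 1.81 V.
Since V_DS = 1.44 V < V_ov = 1.81 V, the device is in the triode region.
I_D = k_n [V_ov · V_DS − ½ V_DS²] = 6.5 × [1.81 × 1.44 − 0.5 × 1.44²] = 10.2 mA.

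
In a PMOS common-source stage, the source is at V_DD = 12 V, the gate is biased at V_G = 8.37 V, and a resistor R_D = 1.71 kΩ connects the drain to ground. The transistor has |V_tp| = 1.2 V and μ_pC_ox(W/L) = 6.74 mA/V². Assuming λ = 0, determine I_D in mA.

V_SG = V_DD − V_G = 12 − 8.37 = 3.63 V, so V_ov = 3.63 − 1.2 = 2.43 V.
Assume saturation: I_D = ½ k_p V_ov² = 0.5 × 6.74 × 2.43² = 19.9 mA, giving V_SD = V_DD − I_D R_D = 12 − 19.9 × 1.71 = -22 V.
But -22 V < V_ov = 2.43 V, so the device is actually in triode.
In triode I_D = k_p[V_ov V_SD − ½ V_SD²] and I_D = (V_DD − V_SD)/R_D. Equating: 5.76 V_SD² − 29.01 V_SD + 12 = 0, giving V_SD = 0.455 V (the root below V_ov).
I_D = (12 − 0.455) / 1.71 = 6.75 mA.

I_D = 6.75 mA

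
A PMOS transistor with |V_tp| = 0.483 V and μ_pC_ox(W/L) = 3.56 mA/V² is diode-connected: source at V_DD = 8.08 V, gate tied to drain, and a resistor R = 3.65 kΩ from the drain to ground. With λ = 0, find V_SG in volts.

V_SG = 1.49 V

With gate tied to drain, V_SG = V_SD ≥ V_SG − |V_tp|, so the device is in saturation.
KCL at the drain: ½ k_p (V_SG − |V_tp|)² = (V_DD − V_SG)/R.
Let x = V_SG − 0.483. Then 6.5 x² + x − 7.597 = 0, giving x = 1.01 V (positive root), so V_SG = 1.49 V.
I_D = (V_DD − V_SG)/R = (8.08 − 1.49) / 3.65 = 1.81 mA.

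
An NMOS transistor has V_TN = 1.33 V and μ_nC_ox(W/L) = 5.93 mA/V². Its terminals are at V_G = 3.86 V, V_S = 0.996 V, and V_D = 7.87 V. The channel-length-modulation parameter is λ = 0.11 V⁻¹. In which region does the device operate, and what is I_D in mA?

Saturation; I_D = 12.3 mA

V_GS = V_G − V_S = 3.86 − 0.996 = 2.86 V; V_DS = V_D − V_S = 7.87 − 0.996 = 6.87 V.
V_ov = V_GS − V_TN = 2.86 − 1.33 = 1.53 V.
Since V_DS = 6.87 V ≥ V_ov = 1.53 V, the device is in saturation.
I_D = ½ k_n V_ov² (1 + λ V_DS) = 0.5 × 5.93 × 1.53² × (1 + 0.11 × 6.87) = 12.3 mA.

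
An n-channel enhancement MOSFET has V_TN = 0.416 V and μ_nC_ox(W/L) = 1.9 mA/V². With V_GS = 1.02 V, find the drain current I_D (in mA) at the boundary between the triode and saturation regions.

I_D = 0.347 mA

At the boundary V_DS = V_ov = V_GS − V_TN = 1.02 − 0.416 = 0.604 V.
I_D = ½ k_n V_ov² = 0.5 × 1.9 × 0.604² = 0.347 mA.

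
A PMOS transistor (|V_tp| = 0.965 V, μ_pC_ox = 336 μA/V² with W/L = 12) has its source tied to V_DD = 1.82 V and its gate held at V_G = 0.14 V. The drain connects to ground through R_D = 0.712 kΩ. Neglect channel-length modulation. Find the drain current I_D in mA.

V_SG = V_DD − V_G = 1.82 − 0.14 = 1.68 V, so V_ov = 1.68 − 0.965 = 0.715 V.
k_p = μ_pC_ox · (W/L) = 4.032 mA/V².
Assume saturation: I_D = ½ k_p V_ov² = 0.5 × 4.032 × 0.715² = 1.03 mA, giving V_SD = V_DD − I_D R_D = 1.82 − 1.03 × 0.712 = 1.09 V.
V_SD = 1.09 V ≥ V_ov = 0.715 V, confirming saturation.

I_D = 1.03 mA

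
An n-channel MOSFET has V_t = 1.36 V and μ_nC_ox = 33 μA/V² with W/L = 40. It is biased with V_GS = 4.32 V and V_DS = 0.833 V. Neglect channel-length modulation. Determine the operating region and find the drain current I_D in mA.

k_n = μ_nC_ox · (W/L) = 1.32 mA/V².
V_ov = V_GS − V_t = 4.32 − 1.36 = 2.96 V.
Since V_DS = 0.833 V < V_ov = 2.96 V, the device is in the triode region.
I_D = k_n [V_ov · V_DS − ½ V_DS²] = 1.32 × [2.96 × 0.833 − 0.5 × 0.833²] = 2.8 mA.

Triode; I_D = 2.80 mA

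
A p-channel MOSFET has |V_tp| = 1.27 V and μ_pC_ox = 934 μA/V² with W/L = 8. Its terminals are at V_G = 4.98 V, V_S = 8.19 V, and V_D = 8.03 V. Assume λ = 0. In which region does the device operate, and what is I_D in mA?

V_SG = V_S − V_G = 8.19 − 4.98 = 3.21 V; V_SD = V_S − V_D = 8.19 − 8.03 = 0.16 V.
k_p = μ_pC_ox · (W/L) = 7.472 mA/V².
V_ov = V_SG − |V_tp| = 3.21 − 1.27 = 1.94 V.
Since V_SD = 0.16 V < V_ov = 1.94 V, the device is in the triode region.
I_D = k_p [V_ov · V_SD − ½ V_SD²] = 7.472 × [1.94 × 0.16 − 0.5 × 0.16²] = 2.22 mA.

Triode; I_D = 2.22 mA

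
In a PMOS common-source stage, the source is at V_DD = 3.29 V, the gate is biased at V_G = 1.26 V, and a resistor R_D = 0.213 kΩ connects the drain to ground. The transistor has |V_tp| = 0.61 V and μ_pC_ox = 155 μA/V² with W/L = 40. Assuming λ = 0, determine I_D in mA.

I_D = 6.25 mA

V_SG = V_DD − V_G = 3.29 − 1.26 = 2.03 V, so V_ov = 2.03 − 0.61 = 1.42 V.
k_p = μ_pC_ox · (W/L) = 6.2 mA/V².
Assume saturation: I_D = ½ k_p V_ov² = 0.5 × 6.2 × 1.42² = 6.25 mA, giving V_SD = V_DD − I_D R_D = 3.29 − 6.25 × 0.213 = 1.96 V.
V_SD = 1.96 V ≥ V_ov = 1.42 V, confirming saturation.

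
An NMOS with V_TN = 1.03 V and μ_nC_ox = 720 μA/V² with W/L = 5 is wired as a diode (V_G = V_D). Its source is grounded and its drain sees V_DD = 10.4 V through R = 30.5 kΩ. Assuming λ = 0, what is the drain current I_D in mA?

With gate tied to drain, V_GS = V_DS ≥ V_GS − V_TN, so the device is in saturation.
k_n = μ_nC_ox · (W/L) = 3.6 mA/V².
KCL at the drain: ½ k_n (V_GS − V_TN)² = (V_DD − V_GS)/R.
Let x = V_GS − 1.03. Then 54.9 x² + x − 9.37 = 0, giving x = 0.404 V (positive root), so V_GS = 1.43 V.
I_D = (V_DD − V_GS)/R = (10.4 − 1.43) / 30.5 = 0.294 mA.

I_D = 0.294 mA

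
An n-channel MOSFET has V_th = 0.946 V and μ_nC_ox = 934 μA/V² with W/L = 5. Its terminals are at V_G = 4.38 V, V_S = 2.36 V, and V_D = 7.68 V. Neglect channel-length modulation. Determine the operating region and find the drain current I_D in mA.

V_GS = V_G − V_S = 4.38 − 2.36 = 2.02 V; V_DS = V_D − V_S = 7.68 − 2.36 = 5.32 V.
k_n = μ_nC_ox · (W/L) = 4.67 mA/V².
V_ov = V_GS − V_th = 2.02 − 0.946 = 1.07 V.
Since V_DS = 5.32 V ≥ V_ov = 1.07 V, the device is in saturation.
I_D = ½ k_n V_ov² = 0.5 × 4.67 × 1.07² = 2.69 mA.

Saturation; I_D = 2.69 mA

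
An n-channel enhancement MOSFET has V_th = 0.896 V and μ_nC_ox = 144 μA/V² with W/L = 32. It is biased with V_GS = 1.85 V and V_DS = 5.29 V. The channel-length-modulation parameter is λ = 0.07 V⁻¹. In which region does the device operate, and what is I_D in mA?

k_n = μ_nC_ox · (W/L) = 4.608 mA/V².
V_ov = V_GS − V_th = 1.85 − 0.896 = 0.954 V.
Since V_DS = 5.29 V ≥ V_ov = 0.954 V, the device is in saturation.
I_D = ½ k_n V_ov² (1 + λ V_DS) = 0.5 × 4.608 × 0.954² × (1 + 0.07 × 5.29) = 2.87 mA.

Saturation; I_D = 2.87 mA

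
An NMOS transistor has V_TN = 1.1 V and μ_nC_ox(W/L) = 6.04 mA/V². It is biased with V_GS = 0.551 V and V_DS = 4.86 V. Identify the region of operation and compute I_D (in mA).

V_GS = 0.551 V < V_TN = 1.1 V, so the transistor is in cutoff.

Cutoff; I_D = 0 mA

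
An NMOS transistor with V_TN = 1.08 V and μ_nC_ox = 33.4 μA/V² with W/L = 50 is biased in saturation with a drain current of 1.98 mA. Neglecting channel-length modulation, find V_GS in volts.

V_GS = 2.62 V

k_n = μ_nC_ox · (W/L) = 1.67 mA/V².
In saturation I_D = ½ k_n (V_GS − V_TN)², so V_GS − V_TN = √(2 I_D / k_n) = √(2 × 1.98 / 1.67) = 1.54 V.
V_GS = 1.08 + 1.54 = 2.62 V.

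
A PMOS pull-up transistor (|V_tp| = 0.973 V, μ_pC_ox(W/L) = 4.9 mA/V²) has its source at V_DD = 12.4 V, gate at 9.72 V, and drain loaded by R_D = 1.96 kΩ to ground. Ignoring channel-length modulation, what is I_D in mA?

V_SG = V_DD − V_G = 12.4 − 9.72 = 2.68 V, so V_ov = 2.68 − 0.973 = 1.71 V.
Assume saturation: I_D = ½ k_p V_ov² = 0.5 × 4.9 × 1.71² = 7.14 mA, giving V_SD = V_DD − I_D R_D = 12.4 − 7.14 × 1.96 = -1.59 V.
But -1.59 V < V_ov = 1.71 V, so the device is actually in triode.
In triode I_D = k_p[V_ov V_SD − ½ V_SD²] and I_D = (V_DD − V_SD)/R_D. Equating: 4.8 V_SD² − 17.39 V_SD + 12.4 = 0, giving V_SD = 0.976 V (the root below V_ov).
I_D = (12.4 − 0.976) / 1.96 = 5.83 mA.

I_D = 5.83 mA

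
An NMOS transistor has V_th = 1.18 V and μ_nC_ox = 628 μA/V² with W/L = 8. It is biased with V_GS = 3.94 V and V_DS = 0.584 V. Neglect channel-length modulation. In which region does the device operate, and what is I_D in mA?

Triode; I_D = 7.24 mA

k_n = μ_nC_ox · (W/L) = 5.024 mA/V².
V_ov = V_GS − V_th = 3.94 − 1.18 = 2.76 V.
Since V_DS = 0.584 V < V_ov = 2.76 V, the device is in the triode region.
I_D = k_n [V_ov · V_DS − ½ V_DS²] = 5.024 × [2.76 × 0.584 − 0.5 × 0.584²] = 7.24 mA.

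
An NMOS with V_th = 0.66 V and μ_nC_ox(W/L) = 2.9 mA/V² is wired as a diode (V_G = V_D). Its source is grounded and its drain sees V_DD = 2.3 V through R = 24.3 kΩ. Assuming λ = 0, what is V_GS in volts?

With gate tied to drain, V_GS = V_DS ≥ V_GS − V_th, so the device is in saturation.
KCL at the drain: ½ k_n (V_GS − V_th)² = (V_DD − V_GS)/R.
Let x = V_GS − 0.66. Then 35.2 x² + x − 1.64 = 0, giving x = 0.202 V (positive root), so V_GS = 0.862 V.
I_D = (V_DD − V_GS)/R = (2.3 − 0.862) / 24.3 = 0.0592 mA.

V_GS = 0.862 V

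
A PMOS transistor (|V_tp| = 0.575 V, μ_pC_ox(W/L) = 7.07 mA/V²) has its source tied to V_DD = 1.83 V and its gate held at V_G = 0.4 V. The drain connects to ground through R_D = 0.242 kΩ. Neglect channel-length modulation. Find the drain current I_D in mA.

V_SG = V_DD − V_G = 1.83 − 0.4 = 1.43 V, so V_ov = 1.43 − 0.575 = 0.855 V.
Assume saturation: I_D = ½ k_p V_ov² = 0.5 × 7.07 × 0.855² = 2.58 mA, giving V_SD = V_DD − I_D R_D = 1.83 − 2.58 × 0.242 = 1.2 V.
V_SD = 1.2 V ≥ V_ov = 0.855 V, confirming saturation.

I_D = 2.58 mA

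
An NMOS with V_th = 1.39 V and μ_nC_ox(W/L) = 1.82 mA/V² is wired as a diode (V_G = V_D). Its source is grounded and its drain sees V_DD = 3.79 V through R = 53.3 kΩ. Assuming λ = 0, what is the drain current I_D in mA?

I_D = 0.0410 mA

With gate tied to drain, V_GS = V_DS ≥ V_GS − V_th, so the device is in saturation.
KCL at the drain: ½ k_n (V_GS − V_th)² = (V_DD − V_GS)/R.
Let x = V_GS − 1.39. Then 48.5 x² + x − 2.4 = 0, giving x = 0.212 V (positive root), so V_GS = 1.6 V.
I_D = (V_DD − V_GS)/R = (3.79 − 1.6) / 53.3 = 0.041 mA.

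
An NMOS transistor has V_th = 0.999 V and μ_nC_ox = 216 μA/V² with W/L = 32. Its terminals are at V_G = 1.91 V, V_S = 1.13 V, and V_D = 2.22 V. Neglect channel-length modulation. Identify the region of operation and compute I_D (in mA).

Cutoff; I_D = 0 mA

V_GS = V_G − V_S = 1.91 − 1.13 = 0.78 V; V_DS = V_D − V_S = 2.22 − 1.13 = 1.09 V.
V_GS = 0.78 V < V_th = 0.999 V, so the transistor is in cutoff.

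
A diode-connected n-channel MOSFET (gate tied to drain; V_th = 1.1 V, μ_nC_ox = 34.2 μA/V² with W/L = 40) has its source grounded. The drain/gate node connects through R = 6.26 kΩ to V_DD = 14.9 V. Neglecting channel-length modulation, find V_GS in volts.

With gate tied to drain, V_GS = V_DS ≥ V_GS − V_th, so the device is in saturation.
k_n = μ_nC_ox · (W/L) = 1.368 mA/V².
KCL at the drain: ½ k_n (V_GS − V_th)² = (V_DD − V_GS)/R.
Let x = V_GS − 1.1. Then 4.28 x² + x − 13.8 = 0, giving x = 1.68 V (positive root), so V_GS = 2.78 V.
I_D = (V_DD − V_GS)/R = (14.9 − 2.78) / 6.26 = 1.94 mA.

V_GS = 2.78 V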